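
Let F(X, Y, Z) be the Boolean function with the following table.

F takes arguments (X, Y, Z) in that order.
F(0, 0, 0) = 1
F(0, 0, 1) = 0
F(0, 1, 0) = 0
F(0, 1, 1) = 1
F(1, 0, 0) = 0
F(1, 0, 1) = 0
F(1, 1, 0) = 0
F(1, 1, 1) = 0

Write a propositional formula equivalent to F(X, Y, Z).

F(X, Y, Z) = ((NOT X AND NOT Y) AND NOT Z) OR ((NOT X AND Y) AND Z)

The 1-rows are (0,0,0), (0,1,1). Each contributes one minterm — ¬X·¬Y·¬Z; ¬X·Y·Z — and their disjunction is a sum-of-products form of F.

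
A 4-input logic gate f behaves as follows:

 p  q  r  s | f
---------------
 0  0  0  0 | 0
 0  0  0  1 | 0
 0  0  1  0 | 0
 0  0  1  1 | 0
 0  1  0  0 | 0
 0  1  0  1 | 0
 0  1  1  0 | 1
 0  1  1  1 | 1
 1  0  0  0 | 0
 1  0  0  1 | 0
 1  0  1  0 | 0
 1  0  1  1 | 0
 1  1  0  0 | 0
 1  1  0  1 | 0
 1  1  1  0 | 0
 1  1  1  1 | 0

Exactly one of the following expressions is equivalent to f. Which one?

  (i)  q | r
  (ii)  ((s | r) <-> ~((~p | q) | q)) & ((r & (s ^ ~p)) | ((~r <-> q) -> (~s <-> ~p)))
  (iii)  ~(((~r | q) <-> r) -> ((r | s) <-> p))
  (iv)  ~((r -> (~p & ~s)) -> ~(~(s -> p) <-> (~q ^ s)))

iii

(i) disagrees with f on (0,0,1,0) (formula → 1, table → 0); rule it out.
(ii) disagrees with f on (0,0,0,0) (formula → 1, table → 0); rule it out.
(iv) disagrees with f on (0,1,0,0) (formula → 1, table → 0); rule it out.
(iii) is the remaining candidate, and it agrees with f on all 16 inputs.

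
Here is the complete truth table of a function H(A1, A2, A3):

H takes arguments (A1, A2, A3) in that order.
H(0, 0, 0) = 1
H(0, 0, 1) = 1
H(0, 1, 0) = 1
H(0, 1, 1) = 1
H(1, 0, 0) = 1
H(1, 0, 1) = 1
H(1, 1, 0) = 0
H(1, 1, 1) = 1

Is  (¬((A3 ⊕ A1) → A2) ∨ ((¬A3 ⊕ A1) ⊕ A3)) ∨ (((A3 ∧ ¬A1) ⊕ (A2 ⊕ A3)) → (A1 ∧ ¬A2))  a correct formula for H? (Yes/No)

Yes

Check the formula against H row by row:
  A1=0, A2=0, A3=0: formula gives 1, H = 1 ✓
  A1=0, A2=0, A3=1: formula gives 1, H = 1 ✓
  A1=0, A2=1, A3=0: formula gives 1, H = 1 ✓
  A1=0, A2=1, A3=1: formula gives 1, H = 1 ✓
  A1=1, A2=0, A3=0: formula gives 1, H = 1 ✓
  … (the remaining 3 rows also agree.)
All 8 rows match — the expression computes H exactly.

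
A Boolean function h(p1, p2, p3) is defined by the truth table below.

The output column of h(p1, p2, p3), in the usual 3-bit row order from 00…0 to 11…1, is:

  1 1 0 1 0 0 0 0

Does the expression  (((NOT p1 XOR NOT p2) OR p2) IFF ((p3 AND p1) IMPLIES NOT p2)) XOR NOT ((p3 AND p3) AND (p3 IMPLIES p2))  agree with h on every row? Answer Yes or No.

Yes

Evaluate (((NOT p1 XOR NOT p2) OR p2) IFF ((p3 AND p1) IMPLIES NOT p2)) XOR NOT ((p3 AND p3) AND (p3 IMPLIES p2)) on each row and compare to h:
  p1=0, p2=0, p3=0: formula gives 1, h = 1 ✓
  p1=0, p2=0, p3=1: formula gives 1, h = 1 ✓
  p1=0, p2=1, p3=0: formula gives 0, h = 0 ✓
  p1=0, p2=1, p3=1: formula gives 1, h = 1 ✓
  p1=1, p2=0, p3=0: formula gives 0, h = 0 ✓
  …and likewise for the remaining 3 rows.
No disagreement on any input; they are logically equivalent.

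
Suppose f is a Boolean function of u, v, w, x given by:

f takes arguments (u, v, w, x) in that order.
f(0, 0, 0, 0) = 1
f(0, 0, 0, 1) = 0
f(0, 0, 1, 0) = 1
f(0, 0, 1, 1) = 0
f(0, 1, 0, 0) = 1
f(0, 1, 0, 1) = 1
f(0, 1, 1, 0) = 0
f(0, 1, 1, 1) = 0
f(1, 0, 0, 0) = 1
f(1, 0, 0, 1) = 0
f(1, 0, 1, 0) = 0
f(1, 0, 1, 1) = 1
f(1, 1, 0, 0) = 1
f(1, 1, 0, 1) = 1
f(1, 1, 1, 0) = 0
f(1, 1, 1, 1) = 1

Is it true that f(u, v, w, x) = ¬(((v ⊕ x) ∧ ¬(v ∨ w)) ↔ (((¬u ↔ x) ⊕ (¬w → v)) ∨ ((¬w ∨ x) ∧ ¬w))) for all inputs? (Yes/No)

Evaluate ¬(((v ⊕ x) ∧ ¬(v ∨ w)) ↔ (((¬u ↔ x) ⊕ (¬w → v)) ∨ ((¬w ∨ x) ∧ ¬w))) on each row and compare to f:
  u=0, v=0, w=0, x=0: formula gives 1, f = 1 ✓
  u=0, v=0, w=0, x=1: formula gives 0, f = 0 ✓
  u=0, v=0, w=1, x=0: formula gives 1, f = 1 ✓
  u=0, v=0, w=1, x=1: formula gives 0, f = 0 ✓
  …
  u=0, v=1, w=1, x=0: formula gives 1, but f = 0 ✗
A single disagreement suffices: at (0,1,1,0) they differ, so the formula does not compute f.

No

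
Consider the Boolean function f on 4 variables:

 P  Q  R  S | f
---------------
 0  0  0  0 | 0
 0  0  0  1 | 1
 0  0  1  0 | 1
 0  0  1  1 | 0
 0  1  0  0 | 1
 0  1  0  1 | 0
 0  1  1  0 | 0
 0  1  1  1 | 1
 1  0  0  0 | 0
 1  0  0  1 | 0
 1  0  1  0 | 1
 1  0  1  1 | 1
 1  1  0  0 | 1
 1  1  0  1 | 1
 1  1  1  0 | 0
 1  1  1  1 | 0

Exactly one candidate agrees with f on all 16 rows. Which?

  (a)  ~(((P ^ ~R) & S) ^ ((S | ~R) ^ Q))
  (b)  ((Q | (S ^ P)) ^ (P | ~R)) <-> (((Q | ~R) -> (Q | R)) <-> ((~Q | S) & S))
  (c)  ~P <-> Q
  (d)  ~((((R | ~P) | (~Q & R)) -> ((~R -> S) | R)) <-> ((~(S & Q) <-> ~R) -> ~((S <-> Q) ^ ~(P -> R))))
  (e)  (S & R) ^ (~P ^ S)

a

(b) fails at (0,0,0,0): the formula yields 1, f is 0.
(c) fails at (0,0,0,1): the formula yields 0, f is 1.
(d) fails at (0,0,0,1): the formula yields 0, f is 1.
(e) fails at (0,0,0,0): the formula yields 1, f is 0.
(a) is the remaining candidate, and it agrees with f on all 16 inputs.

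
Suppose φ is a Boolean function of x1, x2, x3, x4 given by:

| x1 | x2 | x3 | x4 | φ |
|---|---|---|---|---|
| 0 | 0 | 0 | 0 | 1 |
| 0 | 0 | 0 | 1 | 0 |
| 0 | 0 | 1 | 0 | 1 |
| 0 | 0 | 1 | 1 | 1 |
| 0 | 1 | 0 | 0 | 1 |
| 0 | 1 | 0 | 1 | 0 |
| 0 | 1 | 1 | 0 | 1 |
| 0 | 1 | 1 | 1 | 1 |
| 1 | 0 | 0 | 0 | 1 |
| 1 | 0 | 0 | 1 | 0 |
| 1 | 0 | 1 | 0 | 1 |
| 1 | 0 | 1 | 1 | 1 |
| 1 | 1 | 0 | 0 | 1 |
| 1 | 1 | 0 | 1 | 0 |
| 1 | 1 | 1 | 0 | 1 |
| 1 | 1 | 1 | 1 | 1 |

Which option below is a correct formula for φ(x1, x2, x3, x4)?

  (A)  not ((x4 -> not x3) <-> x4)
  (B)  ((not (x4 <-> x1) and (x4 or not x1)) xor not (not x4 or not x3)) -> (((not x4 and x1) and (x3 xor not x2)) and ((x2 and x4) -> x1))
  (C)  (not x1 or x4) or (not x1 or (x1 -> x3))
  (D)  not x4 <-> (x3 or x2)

A

(B) fails at (1,0,0,1): the formula yields 1, φ is 0.
(C) fails at (0,0,0,1): the formula yields 1, φ is 0.
(D) fails at (0,0,0,0): the formula yields 0, φ is 1.
(A) is the remaining candidate, and it agrees with φ on all 16 inputs.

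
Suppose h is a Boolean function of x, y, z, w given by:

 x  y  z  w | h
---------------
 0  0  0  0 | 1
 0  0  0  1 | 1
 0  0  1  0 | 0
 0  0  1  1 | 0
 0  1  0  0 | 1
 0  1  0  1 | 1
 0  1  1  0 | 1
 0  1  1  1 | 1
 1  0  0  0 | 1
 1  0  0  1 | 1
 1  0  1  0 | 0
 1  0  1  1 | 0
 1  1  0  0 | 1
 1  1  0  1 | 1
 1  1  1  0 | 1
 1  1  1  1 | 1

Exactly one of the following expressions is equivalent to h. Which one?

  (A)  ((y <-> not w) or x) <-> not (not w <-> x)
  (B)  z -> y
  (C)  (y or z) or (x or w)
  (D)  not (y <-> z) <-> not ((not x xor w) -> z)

(A) fails at (0,0,0,0): the formula yields 0, h is 1.
(C) fails at (0,0,0,0): the formula yields 0, h is 1.
(D) fails at (0,0,0,0): the formula yields 0, h is 1.
Only (B) survives; checking it on all 16 rows confirms it matches h.

B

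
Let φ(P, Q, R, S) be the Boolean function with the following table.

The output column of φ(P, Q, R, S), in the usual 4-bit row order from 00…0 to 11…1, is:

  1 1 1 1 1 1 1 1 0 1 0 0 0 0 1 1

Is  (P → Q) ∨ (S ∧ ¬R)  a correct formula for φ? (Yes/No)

Check the formula against φ row by row:
  P=0, Q=0, R=0, S=0: formula gives 1, φ = 1 ✓
  P=0, Q=0, R=0, S=1: formula gives 1, φ = 1 ✓
  P=0, Q=0, R=1, S=0: formula gives 1, φ = 1 ✓
  P=0, Q=0, R=1, S=1: formula gives 1, φ = 1 ✓
  …
  P=1, Q=1, R=0, S=0: formula gives 1, but φ = 0 ✗
Row (1,1,0,0) is a counterexample, so the formula is not equivalent to φ.

No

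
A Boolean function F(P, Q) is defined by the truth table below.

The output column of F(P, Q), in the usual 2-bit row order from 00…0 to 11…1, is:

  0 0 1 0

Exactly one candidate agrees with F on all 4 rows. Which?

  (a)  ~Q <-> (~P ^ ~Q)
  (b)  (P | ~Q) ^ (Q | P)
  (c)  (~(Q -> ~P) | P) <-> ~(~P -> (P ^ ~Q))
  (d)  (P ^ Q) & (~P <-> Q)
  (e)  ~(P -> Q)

(a) disagrees with F on (1,1) (formula → 1, table → 0); rule it out.
(b) disagrees with F on (0,0) (formula → 1, table → 0); rule it out.
(c) disagrees with F on (0,0) (formula → 1, table → 0); rule it out.
(d) disagrees with F on (0,1) (formula → 1, table → 0); rule it out.
Only (e) survives; checking it on all 4 rows confirms it matches F.

e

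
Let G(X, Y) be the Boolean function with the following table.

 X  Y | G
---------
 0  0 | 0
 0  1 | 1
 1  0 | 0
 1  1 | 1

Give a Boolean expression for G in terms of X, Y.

The output simply equals Y.

G(X, Y) = Y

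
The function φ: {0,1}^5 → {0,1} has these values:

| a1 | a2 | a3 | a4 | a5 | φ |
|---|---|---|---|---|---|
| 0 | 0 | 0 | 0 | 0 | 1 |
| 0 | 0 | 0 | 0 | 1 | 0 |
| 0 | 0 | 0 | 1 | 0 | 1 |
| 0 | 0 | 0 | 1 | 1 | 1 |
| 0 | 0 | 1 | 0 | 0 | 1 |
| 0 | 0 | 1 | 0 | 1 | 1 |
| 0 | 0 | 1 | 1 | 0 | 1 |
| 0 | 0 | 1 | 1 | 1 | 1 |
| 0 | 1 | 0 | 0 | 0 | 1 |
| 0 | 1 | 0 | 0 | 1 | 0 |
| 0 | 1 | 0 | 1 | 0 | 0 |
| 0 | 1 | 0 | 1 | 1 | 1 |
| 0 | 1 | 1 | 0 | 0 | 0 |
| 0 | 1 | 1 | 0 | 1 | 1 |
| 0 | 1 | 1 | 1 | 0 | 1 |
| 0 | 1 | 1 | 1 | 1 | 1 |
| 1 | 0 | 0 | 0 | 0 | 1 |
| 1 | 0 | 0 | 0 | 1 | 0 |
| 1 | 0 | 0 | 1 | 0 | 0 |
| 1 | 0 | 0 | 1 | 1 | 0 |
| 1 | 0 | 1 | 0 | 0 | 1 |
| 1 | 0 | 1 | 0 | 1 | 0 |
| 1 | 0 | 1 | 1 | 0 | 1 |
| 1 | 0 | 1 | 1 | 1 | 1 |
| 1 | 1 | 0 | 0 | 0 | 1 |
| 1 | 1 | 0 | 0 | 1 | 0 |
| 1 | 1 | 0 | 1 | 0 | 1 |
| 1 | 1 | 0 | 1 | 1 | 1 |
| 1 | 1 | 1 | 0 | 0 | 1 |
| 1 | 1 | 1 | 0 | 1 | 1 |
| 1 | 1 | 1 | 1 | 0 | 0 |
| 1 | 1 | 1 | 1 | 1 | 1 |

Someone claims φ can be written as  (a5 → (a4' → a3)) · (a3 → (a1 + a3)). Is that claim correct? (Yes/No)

No

Test each input against both φ and the formula:
  a1=0, a2=0, a3=0, a4=0, a5=0: formula gives 1, φ = 1 ✓
  a1=0, a2=0, a3=0, a4=0, a5=1: formula gives 0, φ = 0 ✓
  a1=0, a2=0, a3=0, a4=1, a5=0: formula gives 1, φ = 1 ✓
  a1=0, a2=0, a3=0, a4=1, a5=1: formula gives 1, φ = 1 ✓
  …
  a1=0, a2=1, a3=0, a4=1, a5=0: formula gives 1, but φ = 0 ✗
A single disagreement suffices: at (0,1,0,1,0) they differ, so the formula does not compute φ.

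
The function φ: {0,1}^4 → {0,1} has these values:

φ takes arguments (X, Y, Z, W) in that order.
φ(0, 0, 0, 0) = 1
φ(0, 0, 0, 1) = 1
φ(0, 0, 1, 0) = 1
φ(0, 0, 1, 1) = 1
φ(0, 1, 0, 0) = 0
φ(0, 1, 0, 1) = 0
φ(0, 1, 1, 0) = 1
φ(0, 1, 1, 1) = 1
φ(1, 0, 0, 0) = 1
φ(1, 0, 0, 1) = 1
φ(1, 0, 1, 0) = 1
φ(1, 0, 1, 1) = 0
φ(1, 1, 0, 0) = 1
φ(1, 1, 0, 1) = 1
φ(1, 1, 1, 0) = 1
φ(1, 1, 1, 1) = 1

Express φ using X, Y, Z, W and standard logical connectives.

φ(X, Y, Z, W) = ~(((((~X & Y) & ~Z) & ~W) | (((~X & Y) & ~Z) & W)) | (((X & ~Y) & Z) & W))

The 0-rows are (0,1,0,0), (0,1,0,1), (1,0,1,1). Take each as a conjunction (¬X·Y·¬Z·¬W, ¬X·Y·¬Z·W, X·¬Y·Z·W), form their disjunction, and complement — that gives a formula that is 1 everywhere φ is.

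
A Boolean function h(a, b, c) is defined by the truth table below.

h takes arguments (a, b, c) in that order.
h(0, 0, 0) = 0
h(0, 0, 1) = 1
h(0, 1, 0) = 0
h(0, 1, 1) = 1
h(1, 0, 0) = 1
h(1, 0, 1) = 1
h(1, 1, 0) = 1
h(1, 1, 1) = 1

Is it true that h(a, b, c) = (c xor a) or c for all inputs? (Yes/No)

Check the formula against h row by row:
  a=0, b=0, c=0: formula gives 0, h = 0 ✓
  a=0, b=0, c=1: formula gives 1, h = 1 ✓
  a=0, b=1, c=0: formula gives 0, h = 0 ✓
  a=0, b=1, c=1: formula gives 1, h = 1 ✓
  a=1, b=0, c=0: formula gives 1, h = 1 ✓
  … (the remaining 3 rows also agree.)
All 8 rows match — the expression computes h exactly.

Yes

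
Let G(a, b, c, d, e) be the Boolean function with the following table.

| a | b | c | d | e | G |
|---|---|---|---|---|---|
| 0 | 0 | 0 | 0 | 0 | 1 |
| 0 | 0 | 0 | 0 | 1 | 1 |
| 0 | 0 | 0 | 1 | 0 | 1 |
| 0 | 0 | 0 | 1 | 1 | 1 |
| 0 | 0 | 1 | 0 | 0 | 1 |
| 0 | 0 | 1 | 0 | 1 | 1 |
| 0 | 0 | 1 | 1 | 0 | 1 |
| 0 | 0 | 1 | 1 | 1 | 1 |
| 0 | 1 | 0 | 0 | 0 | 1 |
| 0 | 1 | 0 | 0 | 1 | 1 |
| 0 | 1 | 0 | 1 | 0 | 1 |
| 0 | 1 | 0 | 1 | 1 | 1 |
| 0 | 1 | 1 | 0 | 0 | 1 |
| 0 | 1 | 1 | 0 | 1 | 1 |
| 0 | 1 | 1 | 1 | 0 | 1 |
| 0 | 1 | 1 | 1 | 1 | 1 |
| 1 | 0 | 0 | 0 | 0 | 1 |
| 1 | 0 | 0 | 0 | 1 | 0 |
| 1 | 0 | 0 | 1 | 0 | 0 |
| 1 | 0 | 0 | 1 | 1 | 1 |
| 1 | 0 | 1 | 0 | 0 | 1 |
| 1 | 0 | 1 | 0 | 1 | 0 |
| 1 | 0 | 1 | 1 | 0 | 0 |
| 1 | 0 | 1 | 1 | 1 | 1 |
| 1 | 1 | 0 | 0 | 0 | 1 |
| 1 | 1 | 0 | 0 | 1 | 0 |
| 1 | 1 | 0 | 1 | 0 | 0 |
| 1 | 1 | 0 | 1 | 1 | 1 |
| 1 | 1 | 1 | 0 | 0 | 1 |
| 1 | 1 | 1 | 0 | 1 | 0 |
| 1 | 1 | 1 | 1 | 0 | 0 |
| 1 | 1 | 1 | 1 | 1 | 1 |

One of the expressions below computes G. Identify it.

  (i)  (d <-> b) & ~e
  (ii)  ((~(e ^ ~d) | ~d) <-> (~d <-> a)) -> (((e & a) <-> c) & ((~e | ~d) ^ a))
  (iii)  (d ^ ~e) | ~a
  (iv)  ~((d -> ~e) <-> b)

iii

(i) fails at (0,0,0,0,1): the formula yields 0, G is 1.
(ii) fails at (0,0,1,1,0): the formula yields 0, G is 1.
(iv) fails at (0,0,0,1,1): the formula yields 0, G is 1.
(iii) is the remaining candidate, and it agrees with G on all 32 inputs.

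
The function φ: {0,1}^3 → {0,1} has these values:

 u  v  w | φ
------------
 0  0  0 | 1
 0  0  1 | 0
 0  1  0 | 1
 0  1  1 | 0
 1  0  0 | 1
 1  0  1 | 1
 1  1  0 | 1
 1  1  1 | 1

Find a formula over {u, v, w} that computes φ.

There are just 2 zero rows: (0,0,1), (0,1,1). Their minterms are ¬u·¬v·w, ¬u·v·w; the OR of those covers precisely the 0-outputs, and negating it yields φ.

φ(u, v, w) = NOT (((NOT u AND NOT v) AND w) OR ((NOT u AND v) AND w))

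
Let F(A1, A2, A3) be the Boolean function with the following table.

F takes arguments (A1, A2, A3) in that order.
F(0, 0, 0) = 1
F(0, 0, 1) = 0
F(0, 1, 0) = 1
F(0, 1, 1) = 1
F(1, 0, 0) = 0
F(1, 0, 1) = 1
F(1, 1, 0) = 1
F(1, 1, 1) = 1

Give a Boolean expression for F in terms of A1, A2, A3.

F(A1, A2, A3) = (((A1' · A2') · A3) + ((A1 · A2') · A3'))'

The 0-rows are (0,0,1), (1,0,0). Take each as a conjunction (¬A1·¬A2·A3, A1·¬A2·¬A3), form their disjunction, and complement — that gives a formula that is 1 everywhere F is.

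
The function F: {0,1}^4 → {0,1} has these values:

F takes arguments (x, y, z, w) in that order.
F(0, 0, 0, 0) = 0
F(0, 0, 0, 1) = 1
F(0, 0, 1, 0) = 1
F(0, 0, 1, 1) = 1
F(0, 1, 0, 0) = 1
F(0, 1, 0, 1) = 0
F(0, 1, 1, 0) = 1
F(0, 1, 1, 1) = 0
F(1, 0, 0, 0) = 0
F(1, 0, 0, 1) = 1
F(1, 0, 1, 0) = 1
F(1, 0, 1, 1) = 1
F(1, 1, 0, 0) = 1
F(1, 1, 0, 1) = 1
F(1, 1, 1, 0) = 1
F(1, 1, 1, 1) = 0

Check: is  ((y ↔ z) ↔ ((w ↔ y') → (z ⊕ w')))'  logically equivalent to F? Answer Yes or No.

Test each input against both F and the formula:
  x=0, y=0, z=0, w=0: formula gives 0, F = 0 ✓
  x=0, y=0, z=0, w=1: formula gives 1, F = 1 ✓
  x=0, y=0, z=1, w=0: formula gives 1, F = 1 ✓
  x=0, y=0, z=1, w=1: formula gives 1, F = 1 ✓
  …
  x=0, y=1, z=0, w=1: formula gives 1, but F = 0 ✗
Since they disagree at (0,1,0,1), the expression is not a correct formula for F.

No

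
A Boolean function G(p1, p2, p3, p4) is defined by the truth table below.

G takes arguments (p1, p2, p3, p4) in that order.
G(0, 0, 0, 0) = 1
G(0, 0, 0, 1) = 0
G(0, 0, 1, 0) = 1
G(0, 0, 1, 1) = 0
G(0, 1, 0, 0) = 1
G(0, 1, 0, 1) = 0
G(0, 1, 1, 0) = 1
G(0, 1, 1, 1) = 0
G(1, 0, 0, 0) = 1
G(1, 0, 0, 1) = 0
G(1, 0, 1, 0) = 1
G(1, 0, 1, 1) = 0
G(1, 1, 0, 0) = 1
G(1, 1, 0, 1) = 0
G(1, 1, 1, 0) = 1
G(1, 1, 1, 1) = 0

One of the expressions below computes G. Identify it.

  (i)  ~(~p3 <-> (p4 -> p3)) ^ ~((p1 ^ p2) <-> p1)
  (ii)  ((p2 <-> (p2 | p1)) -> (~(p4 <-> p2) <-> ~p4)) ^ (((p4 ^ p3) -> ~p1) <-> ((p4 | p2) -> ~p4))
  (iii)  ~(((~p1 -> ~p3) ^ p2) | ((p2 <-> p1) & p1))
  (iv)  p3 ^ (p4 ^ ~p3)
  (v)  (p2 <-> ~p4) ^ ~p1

iv

(i): at (0,0,0,0) it gives 0, but G = 1 — eliminated.
(ii): at (0,1,0,0) it gives 0, but G = 1 — eliminated.
(iii): at (0,0,0,0) it gives 0, but G = 1 — eliminated.
(v): at (0,1,0,0) it gives 0, but G = 1 — eliminated.
That leaves (iv). Evaluating it on every row reproduces the table of G exactly.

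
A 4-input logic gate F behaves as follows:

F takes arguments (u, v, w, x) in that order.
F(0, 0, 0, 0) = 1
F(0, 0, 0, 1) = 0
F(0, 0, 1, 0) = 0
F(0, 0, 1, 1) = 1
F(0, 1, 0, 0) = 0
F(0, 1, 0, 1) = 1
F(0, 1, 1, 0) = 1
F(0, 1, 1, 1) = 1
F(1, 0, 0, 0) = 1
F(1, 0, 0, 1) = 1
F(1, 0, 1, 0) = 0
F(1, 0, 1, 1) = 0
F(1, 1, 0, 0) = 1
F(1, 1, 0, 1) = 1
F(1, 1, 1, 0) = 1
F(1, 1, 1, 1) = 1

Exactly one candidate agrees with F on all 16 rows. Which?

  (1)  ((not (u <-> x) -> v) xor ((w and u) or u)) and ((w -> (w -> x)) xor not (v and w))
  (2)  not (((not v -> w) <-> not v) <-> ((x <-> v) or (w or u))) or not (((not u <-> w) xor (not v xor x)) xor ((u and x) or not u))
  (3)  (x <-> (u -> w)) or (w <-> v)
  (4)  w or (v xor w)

2

(1): at (0,0,0,0) it gives 0, but F = 1 — eliminated.
(3): at (0,0,0,1) it gives 1, but F = 0 — eliminated.
(4): at (0,0,0,0) it gives 0, but F = 1 — eliminated.
That leaves (2). Evaluating it on every row reproduces the table of F exactly.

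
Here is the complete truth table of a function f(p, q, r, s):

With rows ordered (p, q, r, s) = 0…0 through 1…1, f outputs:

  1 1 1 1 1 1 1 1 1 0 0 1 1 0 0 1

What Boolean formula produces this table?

There are just 4 zero rows: (1,0,0,1), (1,0,1,0), (1,1,0,1), (1,1,1,0). Their minterms are p·¬q·¬r·s, p·¬q·r·¬s, p·q·¬r·s, p·q·r·¬s; the OR of those covers precisely the 0-outputs, and negating it yields f.

f(p, q, r, s) = NOT ((((((p AND NOT q) AND NOT r) AND s) OR (((p AND NOT q) AND r) AND NOT s)) OR (((p AND q) AND NOT r) AND s)) OR (((p AND q) AND r) AND NOT s))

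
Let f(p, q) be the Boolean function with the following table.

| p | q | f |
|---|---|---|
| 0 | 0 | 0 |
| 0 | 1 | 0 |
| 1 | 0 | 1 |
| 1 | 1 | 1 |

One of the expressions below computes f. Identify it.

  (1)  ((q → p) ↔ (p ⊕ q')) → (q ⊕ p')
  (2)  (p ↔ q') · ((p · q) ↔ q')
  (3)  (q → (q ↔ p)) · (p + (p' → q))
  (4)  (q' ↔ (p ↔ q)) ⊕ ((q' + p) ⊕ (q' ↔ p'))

(1) fails at (0,0): the formula yields 1, f is 0.
(2) fails at (0,1): the formula yields 1, f is 0.
(4) fails at (0,0): the formula yields 1, f is 0.
(3) is the remaining candidate, and it agrees with f on all 4 inputs.

3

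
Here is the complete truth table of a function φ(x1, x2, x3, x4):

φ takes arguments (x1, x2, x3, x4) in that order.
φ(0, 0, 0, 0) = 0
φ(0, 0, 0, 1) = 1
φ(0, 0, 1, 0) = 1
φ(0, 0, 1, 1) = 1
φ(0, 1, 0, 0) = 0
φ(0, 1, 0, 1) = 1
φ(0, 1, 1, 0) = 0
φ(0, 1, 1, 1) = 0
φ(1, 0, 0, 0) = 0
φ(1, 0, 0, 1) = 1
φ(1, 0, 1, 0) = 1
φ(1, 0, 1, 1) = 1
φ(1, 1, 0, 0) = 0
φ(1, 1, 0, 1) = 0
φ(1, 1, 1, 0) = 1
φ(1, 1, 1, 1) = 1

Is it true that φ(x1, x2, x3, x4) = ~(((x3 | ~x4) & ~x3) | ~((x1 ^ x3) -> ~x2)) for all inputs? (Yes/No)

Yes

Test each input against both φ and the formula:
  x1=0, x2=0, x3=0, x4=0: formula gives 0, φ = 0 ✓
  x1=0, x2=0, x3=0, x4=1: formula gives 1, φ = 1 ✓
  x1=0, x2=0, x3=1, x4=0: formula gives 1, φ = 1 ✓
  x1=0, x2=0, x3=1, x4=1: formula gives 1, φ = 1 ✓
  …and likewise for the remaining 12 rows.
All 16 rows match — the expression computes φ exactly.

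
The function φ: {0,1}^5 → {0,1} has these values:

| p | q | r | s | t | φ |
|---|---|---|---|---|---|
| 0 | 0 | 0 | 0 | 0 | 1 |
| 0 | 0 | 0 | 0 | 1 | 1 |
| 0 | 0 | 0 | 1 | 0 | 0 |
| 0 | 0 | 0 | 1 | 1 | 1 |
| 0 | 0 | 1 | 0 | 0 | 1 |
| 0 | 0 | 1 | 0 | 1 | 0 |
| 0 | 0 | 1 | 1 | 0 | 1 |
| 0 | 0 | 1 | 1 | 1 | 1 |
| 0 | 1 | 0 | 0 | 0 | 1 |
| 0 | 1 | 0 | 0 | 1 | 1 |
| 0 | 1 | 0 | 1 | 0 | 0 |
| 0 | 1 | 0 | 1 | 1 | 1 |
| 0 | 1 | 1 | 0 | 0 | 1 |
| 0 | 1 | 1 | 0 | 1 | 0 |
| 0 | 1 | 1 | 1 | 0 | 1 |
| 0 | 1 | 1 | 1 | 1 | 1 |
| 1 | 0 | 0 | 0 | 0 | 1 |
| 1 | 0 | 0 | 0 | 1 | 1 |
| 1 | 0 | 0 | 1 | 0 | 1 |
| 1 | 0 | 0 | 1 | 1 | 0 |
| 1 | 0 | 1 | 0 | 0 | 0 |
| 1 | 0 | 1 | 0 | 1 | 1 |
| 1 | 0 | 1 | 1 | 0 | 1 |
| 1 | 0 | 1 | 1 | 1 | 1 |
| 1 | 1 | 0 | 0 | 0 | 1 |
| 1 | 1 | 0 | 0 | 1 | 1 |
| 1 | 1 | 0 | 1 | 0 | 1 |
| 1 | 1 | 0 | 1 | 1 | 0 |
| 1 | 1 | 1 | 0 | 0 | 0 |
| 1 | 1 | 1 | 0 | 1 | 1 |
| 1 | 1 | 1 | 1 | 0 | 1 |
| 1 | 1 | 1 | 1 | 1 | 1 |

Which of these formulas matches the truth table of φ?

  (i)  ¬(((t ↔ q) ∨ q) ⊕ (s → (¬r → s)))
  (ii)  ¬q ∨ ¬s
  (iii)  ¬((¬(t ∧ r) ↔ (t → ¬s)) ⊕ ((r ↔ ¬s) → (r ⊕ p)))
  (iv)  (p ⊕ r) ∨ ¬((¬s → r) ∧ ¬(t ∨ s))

(i): at (0,0,0,0,1) it gives 0, but φ = 1 — eliminated.
(ii): at (0,0,0,1,0) it gives 1, but φ = 0 — eliminated.
(iv): at (0,0,0,1,0) it gives 1, but φ = 0 — eliminated.
(iii) is the remaining candidate, and it agrees with φ on all 32 inputs.

iii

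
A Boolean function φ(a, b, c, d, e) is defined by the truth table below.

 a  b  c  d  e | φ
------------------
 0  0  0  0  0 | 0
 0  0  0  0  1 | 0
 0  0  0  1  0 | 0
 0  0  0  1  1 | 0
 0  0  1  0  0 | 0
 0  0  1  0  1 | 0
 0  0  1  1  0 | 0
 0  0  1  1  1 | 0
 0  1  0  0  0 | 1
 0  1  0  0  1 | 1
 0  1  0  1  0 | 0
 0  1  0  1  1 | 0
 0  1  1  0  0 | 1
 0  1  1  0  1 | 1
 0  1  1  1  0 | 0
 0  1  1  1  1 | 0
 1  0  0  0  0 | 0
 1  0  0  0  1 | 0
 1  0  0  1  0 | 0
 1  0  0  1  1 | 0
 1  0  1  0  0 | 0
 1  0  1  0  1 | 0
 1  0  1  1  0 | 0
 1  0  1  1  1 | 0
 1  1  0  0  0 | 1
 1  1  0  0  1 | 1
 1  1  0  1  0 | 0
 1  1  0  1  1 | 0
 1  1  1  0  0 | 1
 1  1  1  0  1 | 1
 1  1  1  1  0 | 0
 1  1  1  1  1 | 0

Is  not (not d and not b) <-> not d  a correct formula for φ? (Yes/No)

Evaluate not (not d and not b) <-> not d on each row and compare to φ:
  a=0, b=0, c=0, d=0, e=0: formula gives 0, φ = 0 ✓
  a=0, b=0, c=0, d=0, e=1: formula gives 0, φ = 0 ✓
  a=0, b=0, c=0, d=1, e=0: formula gives 0, φ = 0 ✓
  a=0, b=0, c=0, d=1, e=1: formula gives 0, φ = 0 ✓
  … (the remaining 28 rows also agree.)
All 32 rows match — the expression computes φ exactly.

Yes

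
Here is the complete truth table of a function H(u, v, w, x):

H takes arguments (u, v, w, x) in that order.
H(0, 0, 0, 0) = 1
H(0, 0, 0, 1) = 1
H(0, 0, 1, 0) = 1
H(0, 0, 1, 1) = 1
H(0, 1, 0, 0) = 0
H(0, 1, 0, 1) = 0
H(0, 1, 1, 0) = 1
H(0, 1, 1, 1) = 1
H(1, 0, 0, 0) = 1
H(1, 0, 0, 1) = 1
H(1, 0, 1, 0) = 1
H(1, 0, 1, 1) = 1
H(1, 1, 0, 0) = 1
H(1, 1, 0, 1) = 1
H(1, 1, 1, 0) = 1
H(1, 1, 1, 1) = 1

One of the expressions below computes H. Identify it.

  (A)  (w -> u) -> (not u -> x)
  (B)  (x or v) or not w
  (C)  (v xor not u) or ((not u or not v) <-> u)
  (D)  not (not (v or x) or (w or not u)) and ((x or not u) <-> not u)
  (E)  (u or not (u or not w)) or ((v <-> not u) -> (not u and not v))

(A) fails at (0,0,0,0): the formula yields 0, H is 1.
(B) fails at (0,0,1,0): the formula yields 0, H is 1.
(C) fails at (0,1,1,0): the formula yields 0, H is 1.
(D) fails at (0,0,0,0): the formula yields 0, H is 1.
(E) is the remaining candidate, and it agrees with H on all 16 inputs.

E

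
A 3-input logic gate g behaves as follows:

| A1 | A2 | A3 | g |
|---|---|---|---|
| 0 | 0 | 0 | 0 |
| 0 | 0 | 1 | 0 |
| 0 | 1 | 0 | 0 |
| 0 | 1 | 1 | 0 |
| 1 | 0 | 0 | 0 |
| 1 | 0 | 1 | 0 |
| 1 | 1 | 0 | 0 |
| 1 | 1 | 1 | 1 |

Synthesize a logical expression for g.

g(A1, A2, A3) = (A1 ∧ A2) ∧ A3

The output is 1 only when every input is 1 — the AND of all inputs.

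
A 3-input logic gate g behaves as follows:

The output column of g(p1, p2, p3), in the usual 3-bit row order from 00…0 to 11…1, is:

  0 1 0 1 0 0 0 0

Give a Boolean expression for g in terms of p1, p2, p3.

g(p1, p2, p3) = ((p1' · p2') · p3) + ((p1' · p2) · p3)

g=1 on 2 inputs: (0,0,1), (0,1,1). Reading each as a conjunction of literals (¬p1·¬p2·p3, ¬p1·p2·p3) and taking the OR gives the canonical DNF.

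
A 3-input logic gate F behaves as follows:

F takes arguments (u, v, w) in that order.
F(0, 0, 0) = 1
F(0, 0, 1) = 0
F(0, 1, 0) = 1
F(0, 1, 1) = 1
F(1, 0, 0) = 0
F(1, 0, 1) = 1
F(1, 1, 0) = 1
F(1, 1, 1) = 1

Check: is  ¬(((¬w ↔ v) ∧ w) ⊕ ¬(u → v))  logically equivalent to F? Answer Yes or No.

Test each input against both F and the formula:
  u=0, v=0, w=0: formula gives 1, F = 1 ✓
  u=0, v=0, w=1: formula gives 0, F = 0 ✓
  u=0, v=1, w=0: formula gives 1, F = 1 ✓
  u=0, v=1, w=1: formula gives 1, F = 1 ✓
  u=1, v=0, w=0: formula gives 0, F = 0 ✓
  … (the remaining 3 rows also agree.)
All 8 rows match — the expression computes F exactly.

Yes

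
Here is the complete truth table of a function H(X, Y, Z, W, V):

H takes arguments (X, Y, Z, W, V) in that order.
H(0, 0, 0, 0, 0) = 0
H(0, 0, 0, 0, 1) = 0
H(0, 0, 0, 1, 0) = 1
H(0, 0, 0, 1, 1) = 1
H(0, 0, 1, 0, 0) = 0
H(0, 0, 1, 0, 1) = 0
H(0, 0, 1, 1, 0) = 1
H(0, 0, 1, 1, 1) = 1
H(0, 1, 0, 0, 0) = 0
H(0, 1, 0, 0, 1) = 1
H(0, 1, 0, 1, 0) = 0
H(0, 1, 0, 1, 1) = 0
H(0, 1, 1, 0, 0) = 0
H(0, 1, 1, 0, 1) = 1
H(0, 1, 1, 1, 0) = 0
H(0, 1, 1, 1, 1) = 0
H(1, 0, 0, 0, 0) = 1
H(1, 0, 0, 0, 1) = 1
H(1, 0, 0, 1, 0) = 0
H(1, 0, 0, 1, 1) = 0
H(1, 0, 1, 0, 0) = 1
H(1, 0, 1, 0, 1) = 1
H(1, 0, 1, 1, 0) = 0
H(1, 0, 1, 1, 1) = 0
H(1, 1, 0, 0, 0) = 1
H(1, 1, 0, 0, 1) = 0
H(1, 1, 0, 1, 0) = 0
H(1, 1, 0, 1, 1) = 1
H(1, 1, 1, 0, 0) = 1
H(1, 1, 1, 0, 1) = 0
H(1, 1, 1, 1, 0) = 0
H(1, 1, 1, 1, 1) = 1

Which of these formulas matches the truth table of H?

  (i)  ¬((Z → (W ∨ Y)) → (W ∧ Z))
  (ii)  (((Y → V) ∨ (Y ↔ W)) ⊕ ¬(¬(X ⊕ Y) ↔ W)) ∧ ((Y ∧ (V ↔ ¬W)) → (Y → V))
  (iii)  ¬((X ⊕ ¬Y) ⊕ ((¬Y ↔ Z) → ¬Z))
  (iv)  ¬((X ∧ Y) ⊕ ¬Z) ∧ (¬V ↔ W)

(i): at (0,0,0,0,0) it gives 1, but H = 0 — eliminated.
(iii): at (0,0,0,0,0) it gives 1, but H = 0 — eliminated.
(iv): at (0,0,0,1,0) it gives 0, but H = 1 — eliminated.
That leaves (ii). Evaluating it on every row reproduces the table of H exactly.

ii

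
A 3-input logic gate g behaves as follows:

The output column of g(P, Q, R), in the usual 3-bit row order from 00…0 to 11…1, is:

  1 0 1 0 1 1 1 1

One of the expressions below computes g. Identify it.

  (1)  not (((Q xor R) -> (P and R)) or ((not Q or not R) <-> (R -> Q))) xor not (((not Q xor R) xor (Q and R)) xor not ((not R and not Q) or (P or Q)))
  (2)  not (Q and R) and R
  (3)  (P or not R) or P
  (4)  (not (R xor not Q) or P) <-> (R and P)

3

(1): at (0,0,0) it gives 0, but g = 1 — eliminated.
(2): at (0,0,0) it gives 0, but g = 1 — eliminated.
(4): at (0,1,0) it gives 0, but g = 1 — eliminated.
Only (3) survives; checking it on all 8 rows confirms it matches g.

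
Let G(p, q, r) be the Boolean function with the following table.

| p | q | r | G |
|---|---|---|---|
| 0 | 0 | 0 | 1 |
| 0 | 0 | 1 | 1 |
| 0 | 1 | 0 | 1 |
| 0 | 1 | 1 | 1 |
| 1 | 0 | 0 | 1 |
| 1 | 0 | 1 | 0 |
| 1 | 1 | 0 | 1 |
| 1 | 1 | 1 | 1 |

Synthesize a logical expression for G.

Only row (1,0,1) gives 0. So G is 1 everywhere except there — the complement of the minterm p·¬q·r.

G(p, q, r) = NOT ((p AND NOT q) AND r)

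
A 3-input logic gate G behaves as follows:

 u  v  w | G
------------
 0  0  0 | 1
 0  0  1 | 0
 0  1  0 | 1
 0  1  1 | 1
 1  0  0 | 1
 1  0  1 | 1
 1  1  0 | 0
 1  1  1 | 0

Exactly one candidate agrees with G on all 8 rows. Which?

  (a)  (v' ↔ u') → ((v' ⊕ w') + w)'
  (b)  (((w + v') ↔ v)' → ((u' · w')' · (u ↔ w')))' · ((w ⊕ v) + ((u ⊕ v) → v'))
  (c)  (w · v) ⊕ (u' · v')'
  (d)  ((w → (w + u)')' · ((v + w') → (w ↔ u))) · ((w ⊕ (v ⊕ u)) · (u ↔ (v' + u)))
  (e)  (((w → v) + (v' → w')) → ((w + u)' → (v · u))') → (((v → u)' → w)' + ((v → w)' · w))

(b) fails at (0,1,1): the formula yields 0, G is 1.
(c) fails at (0,0,0): the formula yields 0, G is 1.
(d) fails at (0,0,0): the formula yields 0, G is 1.
(e) fails at (0,0,0): the formula yields 0, G is 1.
(a) is the remaining candidate, and it agrees with G on all 8 inputs.

a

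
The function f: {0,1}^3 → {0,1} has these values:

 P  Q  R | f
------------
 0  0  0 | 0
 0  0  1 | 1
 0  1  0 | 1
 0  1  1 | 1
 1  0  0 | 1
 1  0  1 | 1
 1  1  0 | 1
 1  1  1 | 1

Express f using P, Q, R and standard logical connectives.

The output is 1 whenever at least one input is 1 — the OR of all inputs.

f(P, Q, R) = (P ∨ Q) ∨ R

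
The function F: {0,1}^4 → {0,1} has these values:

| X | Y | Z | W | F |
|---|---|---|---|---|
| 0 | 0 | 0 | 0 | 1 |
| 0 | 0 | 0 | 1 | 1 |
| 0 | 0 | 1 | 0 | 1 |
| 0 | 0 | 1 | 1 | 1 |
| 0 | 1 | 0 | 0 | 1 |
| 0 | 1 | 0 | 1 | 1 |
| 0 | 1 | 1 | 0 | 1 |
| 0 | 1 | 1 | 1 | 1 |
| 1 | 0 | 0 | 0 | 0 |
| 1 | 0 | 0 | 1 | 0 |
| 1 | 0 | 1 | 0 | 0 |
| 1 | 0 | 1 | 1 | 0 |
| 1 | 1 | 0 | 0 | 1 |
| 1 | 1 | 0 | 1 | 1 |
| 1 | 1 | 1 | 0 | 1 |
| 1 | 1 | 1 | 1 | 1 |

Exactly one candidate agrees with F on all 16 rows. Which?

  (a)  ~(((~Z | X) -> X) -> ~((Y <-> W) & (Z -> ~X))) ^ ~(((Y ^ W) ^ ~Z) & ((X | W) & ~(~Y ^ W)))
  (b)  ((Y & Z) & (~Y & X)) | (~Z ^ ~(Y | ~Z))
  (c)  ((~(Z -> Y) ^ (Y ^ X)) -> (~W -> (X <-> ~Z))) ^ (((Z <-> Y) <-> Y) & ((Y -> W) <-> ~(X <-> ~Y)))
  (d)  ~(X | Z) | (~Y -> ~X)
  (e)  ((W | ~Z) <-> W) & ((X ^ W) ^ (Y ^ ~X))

d

(a) disagrees with F on (0,0,1,0) (formula → 0, table → 1); rule it out.
(b) disagrees with F on (0,1,1,0) (formula → 0, table → 1); rule it out.
(c) disagrees with F on (0,0,1,0) (formula → 0, table → 1); rule it out.
(e) disagrees with F on (0,0,0,0) (formula → 0, table → 1); rule it out.
Only (d) survives; checking it on all 16 rows confirms it matches F.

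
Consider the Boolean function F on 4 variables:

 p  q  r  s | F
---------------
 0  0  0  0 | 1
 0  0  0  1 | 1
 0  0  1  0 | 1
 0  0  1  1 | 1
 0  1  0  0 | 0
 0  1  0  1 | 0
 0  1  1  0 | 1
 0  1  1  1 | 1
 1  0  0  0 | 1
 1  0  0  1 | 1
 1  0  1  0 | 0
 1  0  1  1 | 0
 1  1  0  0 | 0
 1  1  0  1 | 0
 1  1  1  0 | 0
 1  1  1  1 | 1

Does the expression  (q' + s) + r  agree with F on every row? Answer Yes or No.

No

Evaluate (q' + s) + r on each row and compare to F:
  p=0, q=0, r=0, s=0: formula gives 1, F = 1 ✓
  p=0, q=0, r=0, s=1: formula gives 1, F = 1 ✓
  p=0, q=0, r=1, s=0: formula gives 1, F = 1 ✓
  p=0, q=0, r=1, s=1: formula gives 1, F = 1 ✓
  …
  p=0, q=1, r=0, s=1: formula gives 1, but F = 0 ✗
A single disagreement suffices: at (0,1,0,1) they differ, so the formula does not compute F.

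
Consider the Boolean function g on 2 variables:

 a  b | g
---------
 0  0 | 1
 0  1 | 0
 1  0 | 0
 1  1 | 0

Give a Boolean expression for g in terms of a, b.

g(a, b) = NOT (a OR b)

The output is 1 only when every input is 0 — NOR of all inputs.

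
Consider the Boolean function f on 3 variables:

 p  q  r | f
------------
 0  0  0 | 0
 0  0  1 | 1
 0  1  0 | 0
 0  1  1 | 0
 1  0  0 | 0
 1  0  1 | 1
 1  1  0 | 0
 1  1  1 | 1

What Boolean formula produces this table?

f(p, q, r) = (((not p and not q) and r) or ((p and not q) and r)) or ((p and q) and r)

f=1 on 3 inputs: (0,0,1), (1,0,1), (1,1,1). Reading each as a conjunction of literals (¬p·¬q·r, p·¬q·r, p·q·r) and taking the OR gives the canonical DNF.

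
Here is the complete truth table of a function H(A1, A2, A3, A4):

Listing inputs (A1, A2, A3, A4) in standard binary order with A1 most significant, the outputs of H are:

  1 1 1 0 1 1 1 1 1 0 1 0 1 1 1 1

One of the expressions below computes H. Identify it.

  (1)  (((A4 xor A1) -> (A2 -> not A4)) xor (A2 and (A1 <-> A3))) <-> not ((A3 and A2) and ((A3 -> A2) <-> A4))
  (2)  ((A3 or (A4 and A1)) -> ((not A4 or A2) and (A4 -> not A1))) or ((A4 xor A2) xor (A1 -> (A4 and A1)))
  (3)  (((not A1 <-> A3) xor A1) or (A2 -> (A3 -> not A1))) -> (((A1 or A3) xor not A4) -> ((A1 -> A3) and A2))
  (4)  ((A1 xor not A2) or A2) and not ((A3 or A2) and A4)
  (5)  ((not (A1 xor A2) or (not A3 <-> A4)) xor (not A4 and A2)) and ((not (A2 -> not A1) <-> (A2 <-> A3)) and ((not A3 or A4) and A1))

2

(1) disagrees with H on (0,0,1,1) (formula → 1, table → 0); rule it out.
(3) disagrees with H on (0,0,0,0) (formula → 0, table → 1); rule it out.
(4) disagrees with H on (0,1,0,1) (formula → 0, table → 1); rule it out.
(5) disagrees with H on (0,0,0,0) (formula → 0, table → 1); rule it out.
Only (2) survives; checking it on all 16 rows confirms it matches H.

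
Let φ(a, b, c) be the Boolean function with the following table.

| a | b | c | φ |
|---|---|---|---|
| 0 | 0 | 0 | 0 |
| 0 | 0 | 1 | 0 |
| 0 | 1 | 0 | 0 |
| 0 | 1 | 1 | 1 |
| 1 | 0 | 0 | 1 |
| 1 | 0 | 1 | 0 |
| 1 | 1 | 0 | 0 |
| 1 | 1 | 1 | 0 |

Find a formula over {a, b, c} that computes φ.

Collect the rows where φ=1 — (0,1,1), (1,0,0) — and write one minterm per row: ¬a·b·c, a·¬b·¬c. Their union (logical OR) reproduces the table exactly.

φ(a, b, c) = ((not a and b) and c) or ((a and not b) and not c)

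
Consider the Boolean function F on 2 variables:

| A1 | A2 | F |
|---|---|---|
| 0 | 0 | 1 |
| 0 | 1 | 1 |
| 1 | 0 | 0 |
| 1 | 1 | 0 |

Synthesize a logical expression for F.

The output is the negation of A1.

F(A1, A2) = ~A1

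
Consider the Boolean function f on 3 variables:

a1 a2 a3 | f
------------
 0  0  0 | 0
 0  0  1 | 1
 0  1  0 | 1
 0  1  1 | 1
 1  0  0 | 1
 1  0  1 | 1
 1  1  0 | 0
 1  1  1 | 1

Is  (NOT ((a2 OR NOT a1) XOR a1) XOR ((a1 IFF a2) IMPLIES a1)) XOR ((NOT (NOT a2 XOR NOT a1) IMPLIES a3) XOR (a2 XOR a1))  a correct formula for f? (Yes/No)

Yes

Check the formula against f row by row:
  a1=0, a2=0, a3=0: formula gives 0, f = 0 ✓
  a1=0, a2=0, a3=1: formula gives 1, f = 1 ✓
  a1=0, a2=1, a3=0: formula gives 1, f = 1 ✓
  a1=0, a2=1, a3=1: formula gives 1, f = 1 ✓
  a1=1, a2=0, a3=0: formula gives 1, f = 1 ✓
  … (the remaining 3 rows also agree.)
Every row agrees, so the formula is equivalent.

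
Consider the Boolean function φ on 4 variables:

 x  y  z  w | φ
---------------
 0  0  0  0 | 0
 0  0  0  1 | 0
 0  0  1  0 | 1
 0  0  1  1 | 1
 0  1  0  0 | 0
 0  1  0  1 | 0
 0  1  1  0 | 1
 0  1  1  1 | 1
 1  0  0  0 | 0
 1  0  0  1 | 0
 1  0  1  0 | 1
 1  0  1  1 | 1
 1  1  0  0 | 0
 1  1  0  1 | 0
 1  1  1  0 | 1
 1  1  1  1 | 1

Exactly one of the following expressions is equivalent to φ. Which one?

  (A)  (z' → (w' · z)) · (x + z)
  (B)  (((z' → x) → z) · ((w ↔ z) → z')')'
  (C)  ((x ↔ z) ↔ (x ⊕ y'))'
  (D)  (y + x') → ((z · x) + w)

A

(B) disagrees with φ on (0,0,0,0) (formula → 1, table → 0); rule it out.
(C) disagrees with φ on (0,1,0,0) (formula → 1, table → 0); rule it out.
(D) disagrees with φ on (0,0,0,1) (formula → 1, table → 0); rule it out.
Only (A) survives; checking it on all 16 rows confirms it matches φ.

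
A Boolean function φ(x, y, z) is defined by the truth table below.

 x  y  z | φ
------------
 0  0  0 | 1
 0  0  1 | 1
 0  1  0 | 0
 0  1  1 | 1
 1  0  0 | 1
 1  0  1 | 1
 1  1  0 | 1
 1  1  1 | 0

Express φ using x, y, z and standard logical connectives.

φ(x, y, z) = NOT (((NOT x AND y) AND NOT z) OR ((x AND y) AND z))

The 0-rows are (0,1,0), (1,1,1). Take each as a conjunction (¬x·y·¬z, x·y·z), form their disjunction, and complement — that gives a formula that is 1 everywhere φ is.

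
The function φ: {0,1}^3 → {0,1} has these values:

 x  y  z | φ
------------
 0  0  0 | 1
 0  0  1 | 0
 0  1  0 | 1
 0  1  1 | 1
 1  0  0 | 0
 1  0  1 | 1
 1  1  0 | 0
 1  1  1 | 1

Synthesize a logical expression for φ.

φ is 0 on only 3 rows — (0,0,1), (1,0,0), (1,1,0). Writing each as a minterm (¬x·¬y·z, x·¬y·¬z, x·y·¬z) and OR-ing them characterizes exactly where φ=0, so φ is the negation of that disjunction.

φ(x, y, z) = ¬((((¬x ∧ ¬y) ∧ z) ∨ ((x ∧ ¬y) ∧ ¬z)) ∨ ((x ∧ y) ∧ ¬z))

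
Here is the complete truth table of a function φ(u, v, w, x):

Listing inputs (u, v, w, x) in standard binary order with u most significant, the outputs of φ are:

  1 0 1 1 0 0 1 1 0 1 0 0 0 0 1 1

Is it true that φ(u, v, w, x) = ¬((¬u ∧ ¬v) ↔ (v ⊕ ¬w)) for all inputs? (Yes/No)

No

Test each input against both φ and the formula:
  u=0, v=0, w=0, x=0: formula gives 0, but φ = 1 ✗
Row (0,0,0,0) is a counterexample, so the formula is not equivalent to φ.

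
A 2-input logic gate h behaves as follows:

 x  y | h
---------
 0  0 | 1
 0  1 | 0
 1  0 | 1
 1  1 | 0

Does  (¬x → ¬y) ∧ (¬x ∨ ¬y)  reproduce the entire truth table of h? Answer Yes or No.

Yes

Evaluate (¬x → ¬y) ∧ (¬x ∨ ¬y) on each row and compare to h:
  x=0, y=0: formula gives 1, h = 1 ✓
  x=0, y=1: formula gives 0, h = 0 ✓
  x=1, y=0: formula gives 1, h = 1 ✓
  x=1, y=1: formula gives 0, h = 0 ✓
All 4 rows match — the expression computes h exactly.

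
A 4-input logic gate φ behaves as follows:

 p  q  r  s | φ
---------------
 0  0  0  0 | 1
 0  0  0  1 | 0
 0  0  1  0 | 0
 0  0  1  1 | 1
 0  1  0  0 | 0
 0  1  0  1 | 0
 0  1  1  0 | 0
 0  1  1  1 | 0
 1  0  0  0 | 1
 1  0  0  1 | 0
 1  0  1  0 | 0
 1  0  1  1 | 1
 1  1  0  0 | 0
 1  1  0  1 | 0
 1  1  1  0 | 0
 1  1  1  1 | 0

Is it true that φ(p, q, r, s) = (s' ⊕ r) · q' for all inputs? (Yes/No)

Evaluate (s' ⊕ r) · q' on each row and compare to φ:
  p=0, q=0, r=0, s=0: formula gives 1, φ = 1 ✓
  p=0, q=0, r=0, s=1: formula gives 0, φ = 0 ✓
  p=0, q=0, r=1, s=0: formula gives 0, φ = 0 ✓
  p=0, q=0, r=1, s=1: formula gives 1, φ = 1 ✓
  …and likewise for the remaining 12 rows.
All 16 rows match — the expression computes φ exactly.

Yes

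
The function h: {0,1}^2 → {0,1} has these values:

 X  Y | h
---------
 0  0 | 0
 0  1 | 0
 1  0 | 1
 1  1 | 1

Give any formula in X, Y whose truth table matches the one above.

h(X, Y) = X

The output simply equals X.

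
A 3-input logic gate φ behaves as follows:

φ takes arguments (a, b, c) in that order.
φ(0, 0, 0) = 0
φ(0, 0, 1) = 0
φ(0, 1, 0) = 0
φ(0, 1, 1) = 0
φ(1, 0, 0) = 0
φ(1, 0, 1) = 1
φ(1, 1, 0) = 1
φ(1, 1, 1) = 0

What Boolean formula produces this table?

φ=1 on 2 inputs: (1,0,1), (1,1,0). Reading each as a conjunction of literals (a·¬b·c, a·b·¬c) and taking the OR gives the canonical DNF.

φ(a, b, c) = ((a and not b) and c) or ((a and b) and not c)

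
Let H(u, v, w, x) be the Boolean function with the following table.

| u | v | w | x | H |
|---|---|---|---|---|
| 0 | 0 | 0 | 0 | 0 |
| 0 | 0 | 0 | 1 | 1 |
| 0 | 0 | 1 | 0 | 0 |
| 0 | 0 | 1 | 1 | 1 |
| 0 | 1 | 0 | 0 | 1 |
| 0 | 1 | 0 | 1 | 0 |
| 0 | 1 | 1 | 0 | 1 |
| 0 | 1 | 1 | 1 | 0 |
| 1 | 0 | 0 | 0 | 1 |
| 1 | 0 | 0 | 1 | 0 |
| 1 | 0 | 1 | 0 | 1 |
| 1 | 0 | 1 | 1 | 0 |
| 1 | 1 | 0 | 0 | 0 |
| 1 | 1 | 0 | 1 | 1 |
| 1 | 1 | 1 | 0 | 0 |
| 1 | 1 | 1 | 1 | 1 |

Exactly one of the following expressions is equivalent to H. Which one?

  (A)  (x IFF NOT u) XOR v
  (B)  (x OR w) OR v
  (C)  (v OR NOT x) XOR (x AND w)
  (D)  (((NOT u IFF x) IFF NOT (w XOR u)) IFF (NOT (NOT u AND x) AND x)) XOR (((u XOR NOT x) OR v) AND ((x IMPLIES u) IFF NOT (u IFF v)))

A

(B) disagrees with H on (0,0,1,0) (formula → 1, table → 0); rule it out.
(C) disagrees with H on (0,0,0,0) (formula → 1, table → 0); rule it out.
(D) disagrees with H on (0,0,0,0) (formula → 1, table → 0); rule it out.
That leaves (A). Evaluating it on every row reproduces the table of H exactly.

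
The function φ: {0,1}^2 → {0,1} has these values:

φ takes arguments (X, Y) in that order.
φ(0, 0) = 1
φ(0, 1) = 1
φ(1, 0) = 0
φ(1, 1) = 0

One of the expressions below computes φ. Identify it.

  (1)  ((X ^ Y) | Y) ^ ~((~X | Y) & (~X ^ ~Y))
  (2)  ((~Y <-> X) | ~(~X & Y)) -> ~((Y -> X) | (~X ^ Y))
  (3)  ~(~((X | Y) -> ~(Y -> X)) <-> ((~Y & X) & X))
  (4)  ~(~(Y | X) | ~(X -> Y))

(2): at (0,0) it gives 0, but φ = 1 — eliminated.
(3): at (0,0) it gives 0, but φ = 1 — eliminated.
(4): at (0,0) it gives 0, but φ = 1 — eliminated.
That leaves (1). Evaluating it on every row reproduces the table of φ exactly.

1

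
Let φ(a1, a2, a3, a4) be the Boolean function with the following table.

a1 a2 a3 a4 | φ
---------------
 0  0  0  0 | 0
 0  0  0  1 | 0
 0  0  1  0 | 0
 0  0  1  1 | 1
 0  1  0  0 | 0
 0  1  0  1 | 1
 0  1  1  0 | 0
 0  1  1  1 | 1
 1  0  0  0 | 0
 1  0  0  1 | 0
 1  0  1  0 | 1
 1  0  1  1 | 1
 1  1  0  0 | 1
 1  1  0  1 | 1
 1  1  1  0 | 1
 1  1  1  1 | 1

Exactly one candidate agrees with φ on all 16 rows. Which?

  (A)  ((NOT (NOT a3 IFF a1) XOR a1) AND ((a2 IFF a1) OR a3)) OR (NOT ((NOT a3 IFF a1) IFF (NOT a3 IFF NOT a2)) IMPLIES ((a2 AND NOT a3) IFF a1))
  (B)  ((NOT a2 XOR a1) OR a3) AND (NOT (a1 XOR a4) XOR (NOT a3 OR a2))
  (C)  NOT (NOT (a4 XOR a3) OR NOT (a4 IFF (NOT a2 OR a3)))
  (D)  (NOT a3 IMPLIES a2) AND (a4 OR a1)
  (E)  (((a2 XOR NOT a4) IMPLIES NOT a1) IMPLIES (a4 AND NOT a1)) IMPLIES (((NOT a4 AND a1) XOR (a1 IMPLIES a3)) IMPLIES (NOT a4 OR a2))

(A) disagrees with φ on (0,0,0,0) (formula → 1, table → 0); rule it out.
(B) disagrees with φ on (0,0,0,1) (formula → 1, table → 0); rule it out.
(C) disagrees with φ on (0,0,0,1) (formula → 1, table → 0); rule it out.
(E) disagrees with φ on (0,0,0,0) (formula → 1, table → 0); rule it out.
(D) is the remaining candidate, and it agrees with φ on all 16 inputs.

D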